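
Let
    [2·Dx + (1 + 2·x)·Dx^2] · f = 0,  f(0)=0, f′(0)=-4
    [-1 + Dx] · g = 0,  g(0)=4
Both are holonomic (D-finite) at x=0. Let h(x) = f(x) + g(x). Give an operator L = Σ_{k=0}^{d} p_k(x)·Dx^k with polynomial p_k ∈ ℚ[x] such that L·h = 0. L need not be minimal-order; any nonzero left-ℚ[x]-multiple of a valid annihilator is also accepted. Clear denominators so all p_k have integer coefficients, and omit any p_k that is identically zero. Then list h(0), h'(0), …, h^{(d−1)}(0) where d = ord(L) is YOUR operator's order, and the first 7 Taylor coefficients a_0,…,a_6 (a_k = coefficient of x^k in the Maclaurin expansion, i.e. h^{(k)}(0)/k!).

L = (-10 - 4·x)·Dx + (7 - 4·x - 4·x^2)·Dx^2 + (3 + 8·x + 4·x^2)·Dx^3  (order 3).
h: a_k = 4, 0, 6, -14/3, 49/6, -383/30, 3841/180, …
ICs: h(0) = 4, h′(0) = 0, h′′(0) = 12.

f: a_k = 0, -4, 4, -16/3, 8, -64/5, 64/3, …
g: a_k = 4, 4, 2, 2/3, 1/6, 1/30, 1/180, …
f+g: L₀ = lclm(L_f,L_g), ord ≤ 2+1.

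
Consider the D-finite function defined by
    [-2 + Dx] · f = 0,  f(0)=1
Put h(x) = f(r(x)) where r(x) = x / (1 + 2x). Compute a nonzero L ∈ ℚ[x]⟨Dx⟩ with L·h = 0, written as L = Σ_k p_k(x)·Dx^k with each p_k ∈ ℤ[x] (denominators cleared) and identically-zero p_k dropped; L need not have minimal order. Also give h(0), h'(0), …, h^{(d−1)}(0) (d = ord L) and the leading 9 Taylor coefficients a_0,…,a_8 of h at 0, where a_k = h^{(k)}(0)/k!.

L = -2 + (1 + 4·x + 4·x^2)·Dx  (order 1).
h: a_k = 1, 2, -2, 4/3, 2/3, -76/15, 604/45, -8728/315, 15682/315, …
ICs: h(0) = 1.

f: a_k = 1, 2, 2, 4/3, 2/3, 4/15, 4/45, 8/315, 2/315, …
Substitute x→r, Dx→(1/r')Dx; clear ⇒ L₀.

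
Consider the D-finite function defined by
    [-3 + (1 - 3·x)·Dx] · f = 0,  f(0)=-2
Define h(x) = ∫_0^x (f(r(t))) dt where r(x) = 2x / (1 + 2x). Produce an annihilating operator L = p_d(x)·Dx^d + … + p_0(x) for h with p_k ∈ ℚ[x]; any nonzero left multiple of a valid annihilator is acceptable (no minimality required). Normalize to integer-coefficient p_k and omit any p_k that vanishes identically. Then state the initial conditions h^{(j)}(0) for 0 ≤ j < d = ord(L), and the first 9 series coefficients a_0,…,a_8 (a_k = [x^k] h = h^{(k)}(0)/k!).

L = 6·Dx + (-1 + 2·x + 8·x^2)·Dx^2  (order 2).
h: a_k = 0, -2, -6, -16, -48, -768/5, -512, -12288/7, -6144, …
ICs: h(0) = 0, h′(0) = -2.

f: a_k = -2, -6, -18, -54, -162, -486, -1458, -4374, -13122, …
Change of var in L_f (x↦r) gives L₀.
∫: right-multiply L₀ by Dx.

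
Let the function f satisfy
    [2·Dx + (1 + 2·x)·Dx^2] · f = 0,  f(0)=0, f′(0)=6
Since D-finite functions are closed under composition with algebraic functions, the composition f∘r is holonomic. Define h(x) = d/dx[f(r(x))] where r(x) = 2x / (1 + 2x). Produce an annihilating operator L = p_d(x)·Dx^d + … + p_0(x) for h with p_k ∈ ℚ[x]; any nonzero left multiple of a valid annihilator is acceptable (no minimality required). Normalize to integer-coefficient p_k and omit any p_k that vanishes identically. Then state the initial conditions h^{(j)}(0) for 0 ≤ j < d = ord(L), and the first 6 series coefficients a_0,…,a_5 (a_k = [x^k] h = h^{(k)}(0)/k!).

L = (8 + 24·x) + (1 + 8·x + 12·x^2)·Dx  (order 1).
h: a_k = 12, -96, 624, -3840, 23232, -139776, …
ICs: h(0) = 12.

f: a_k = 0, 6, -6, 8, -12, 96/5, …
Change of var in L_f (x↦r) gives L₀.
Differentiate: ansatz ord ≤ ord L₀ ⇒ L.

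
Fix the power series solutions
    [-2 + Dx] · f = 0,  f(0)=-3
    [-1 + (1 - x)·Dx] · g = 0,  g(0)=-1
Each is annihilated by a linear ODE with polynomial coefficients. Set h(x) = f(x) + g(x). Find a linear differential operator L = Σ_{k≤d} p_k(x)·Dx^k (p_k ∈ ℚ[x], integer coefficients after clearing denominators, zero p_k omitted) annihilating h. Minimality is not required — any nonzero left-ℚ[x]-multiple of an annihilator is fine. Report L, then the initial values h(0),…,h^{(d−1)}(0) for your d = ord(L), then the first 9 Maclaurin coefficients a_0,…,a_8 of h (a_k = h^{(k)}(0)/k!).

f: a_k = -3, -6, -6, -4, -2, -4/5, -4/15, -8/105, -2/105, …
g: a_k = -1, -1, -1, -1, -1, -1, -1, -1, -1, …
Weyl lclm of L_f,L_g ⇒ L₀ (ord ≤ 2).
L = 4·x + (2 - 8·x + 4·x^2)·Dx + (-1 + 3·x - 2·x^2)·Dx^2  (order 2).
h: a_k = -4, -7, -7, -5, -3, -9/5, -19/15, -113/105, -107/105, …
ICs: h(0) = -4, h′(0) = -7.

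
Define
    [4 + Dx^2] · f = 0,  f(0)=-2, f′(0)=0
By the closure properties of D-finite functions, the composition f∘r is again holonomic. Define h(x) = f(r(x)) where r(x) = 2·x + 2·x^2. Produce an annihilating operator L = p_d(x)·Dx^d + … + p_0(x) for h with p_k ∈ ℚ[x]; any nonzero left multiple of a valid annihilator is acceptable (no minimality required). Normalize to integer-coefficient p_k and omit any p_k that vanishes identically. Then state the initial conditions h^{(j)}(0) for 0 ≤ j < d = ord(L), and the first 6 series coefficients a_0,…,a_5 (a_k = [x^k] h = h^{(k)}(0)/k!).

f: a_k = -2, 0, 4, 0, -4/3, 0, …
Substitute x→r, Dx→(1/r')Dx; clear ⇒ L₀.
L = (16 + 96·x + 192·x^2 + 128·x^3) - 2·Dx + (1 + 2·x)·Dx^2  (order 2).
h: a_k = -2, 0, 16, 32, -16/3, -256/3, …
ICs: h(0) = -2, h′(0) = 0.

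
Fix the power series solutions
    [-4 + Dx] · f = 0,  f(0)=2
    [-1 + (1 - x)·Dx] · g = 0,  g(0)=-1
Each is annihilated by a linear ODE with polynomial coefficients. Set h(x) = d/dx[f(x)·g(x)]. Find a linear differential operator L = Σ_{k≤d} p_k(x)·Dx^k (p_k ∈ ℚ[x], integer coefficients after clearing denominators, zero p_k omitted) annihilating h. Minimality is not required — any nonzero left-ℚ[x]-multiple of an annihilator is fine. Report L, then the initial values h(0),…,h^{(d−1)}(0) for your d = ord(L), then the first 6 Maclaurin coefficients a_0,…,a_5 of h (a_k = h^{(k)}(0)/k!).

f: a_k = 2, 8, 16, 64/3, 64/3, 256/15, …
g: a_k = -1, -1, -1, -1, -1, -1, …
f·g: L₀ = L_f ⊗_s L_g, ord ≤ 1·1.
h=h₀': d/dx-closure on L₀ ⇒ L.
L = (26 - 40·x + 16·x^2) + (-5 + 9·x - 4·x^2)·Dx  (order 1).
h: a_k = -10, -52, -142, -824/3, -1286/3, -1748/3, …
ICs: h(0) = -10.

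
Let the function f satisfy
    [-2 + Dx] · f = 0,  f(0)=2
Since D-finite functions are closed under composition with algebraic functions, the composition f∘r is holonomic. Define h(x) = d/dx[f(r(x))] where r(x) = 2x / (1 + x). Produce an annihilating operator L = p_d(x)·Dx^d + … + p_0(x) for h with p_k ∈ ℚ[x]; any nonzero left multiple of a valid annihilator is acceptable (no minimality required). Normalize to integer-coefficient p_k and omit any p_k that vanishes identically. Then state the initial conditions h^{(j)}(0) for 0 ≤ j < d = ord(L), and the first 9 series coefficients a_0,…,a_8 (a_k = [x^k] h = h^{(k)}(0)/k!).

f: a_k = 2, 4, 4, 8/3, 4/3, 8/15, 8/45, 16/315, 4/315, …
Change of var in L_f (x↦r) gives L₀.
Derive L from L₀ (diff closure).
L = (2 - 2·x) + (-1 - 2·x - x^2)·Dx  (order 1).
h: a_k = 8, 16, -8, -32/3, 56/3, -176/15, -136/45, 5056/315, -6632/315, …
ICs: h(0) = 8.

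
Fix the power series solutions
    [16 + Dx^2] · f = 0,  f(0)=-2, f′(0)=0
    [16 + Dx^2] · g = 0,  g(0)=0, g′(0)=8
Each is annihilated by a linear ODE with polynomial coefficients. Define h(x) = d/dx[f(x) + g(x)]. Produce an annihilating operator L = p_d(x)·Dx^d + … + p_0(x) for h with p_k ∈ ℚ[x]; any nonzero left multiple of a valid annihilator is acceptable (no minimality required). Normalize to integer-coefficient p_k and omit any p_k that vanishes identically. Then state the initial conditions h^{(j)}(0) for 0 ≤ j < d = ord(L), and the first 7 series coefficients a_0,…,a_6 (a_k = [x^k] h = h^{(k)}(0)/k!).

L = 16 + Dx^2  (order 2).
h: a_k = 8, 32, -64, -256/3, 256/3, 1024/15, -2048/45, …
ICs: h(0) = 8, h′(0) = 32.

f: a_k = -2, 0, 16, 0, -64/3, 0, 512/45, …
g: a_k = 0, 8, 0, -64/3, 0, 256/15, 0, …
Weyl lclm of L_f,L_g ⇒ L₀ (ord ≤ 4).
Derive L from L₀ (diff closure).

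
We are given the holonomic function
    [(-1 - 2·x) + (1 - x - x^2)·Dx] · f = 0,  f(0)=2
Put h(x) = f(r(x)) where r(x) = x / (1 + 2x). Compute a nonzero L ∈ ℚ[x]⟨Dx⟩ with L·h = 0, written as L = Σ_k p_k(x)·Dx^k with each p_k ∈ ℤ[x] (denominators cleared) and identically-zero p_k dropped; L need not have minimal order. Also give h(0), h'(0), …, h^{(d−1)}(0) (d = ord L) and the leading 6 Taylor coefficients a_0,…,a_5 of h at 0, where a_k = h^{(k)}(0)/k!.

f: a_k = 2, 2, 4, 6, 10, 16, …
Change of var in L_f (x↦r) gives L₀.
L = (-1 - 4·x) + (1 + 5·x + 7·x^2 + 2·x^3)·Dx  (order 1).
h: a_k = 2, 2, 0, -2, 6, -16, …
ICs: h(0) = 2.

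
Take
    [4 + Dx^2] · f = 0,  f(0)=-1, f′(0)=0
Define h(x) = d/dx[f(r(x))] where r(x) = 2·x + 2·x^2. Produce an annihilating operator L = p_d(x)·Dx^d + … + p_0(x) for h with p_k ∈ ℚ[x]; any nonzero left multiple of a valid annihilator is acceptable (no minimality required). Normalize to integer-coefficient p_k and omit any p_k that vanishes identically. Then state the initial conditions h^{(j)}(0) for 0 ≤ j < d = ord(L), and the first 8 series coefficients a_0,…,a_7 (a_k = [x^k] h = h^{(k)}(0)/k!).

L = (28 + 128·x + 384·x^2 + 512·x^3 + 256·x^4) + (-6 - 12·x)·Dx + (1 + 4·x + 4·x^2)·Dx^2  (order 2).
h: a_k = 0, 16, 48, -32/3, -640/3, -5248/15, -896/15, 184064/315, …
ICs: h(0) = 0, h′(0) = 16.

f: a_k = -1, 0, 2, 0, -2/3, 0, 4/45, 0, …
Substitute x→r, Dx→(1/r')Dx; clear ⇒ L₀.
h₀' ⇒ L via d/dx closure of L₀.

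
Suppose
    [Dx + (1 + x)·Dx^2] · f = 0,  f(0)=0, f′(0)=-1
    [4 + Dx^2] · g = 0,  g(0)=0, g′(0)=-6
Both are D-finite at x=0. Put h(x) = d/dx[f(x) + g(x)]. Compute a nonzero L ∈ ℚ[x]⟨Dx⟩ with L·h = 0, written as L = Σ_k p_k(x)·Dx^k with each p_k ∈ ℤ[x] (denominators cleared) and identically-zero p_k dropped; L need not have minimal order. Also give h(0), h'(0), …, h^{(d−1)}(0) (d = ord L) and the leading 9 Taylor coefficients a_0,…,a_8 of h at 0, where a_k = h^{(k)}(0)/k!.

f: a_k = 0, -1, 1/2, -1/3, 1/4, -1/5, 1/6, -1/7, 1/8, …
g: a_k = 0, -6, 0, 4, 0, -4/5, 0, 8/105, 0, …
f+g: L₀ = lclm(L_f,L_g), ord ≤ 2+2.
Derive L from L₀ (diff closure).
L = (20 + 16·x + 8·x^2) + (12 + 28·x + 24·x^2 + 8·x^3)·Dx + (5 + 4·x + 2·x^2)·Dx^2 + (3 + 7·x + 6·x^2 + 2·x^3)·Dx^3  (order 3).
h: a_k = -7, 1, 11, 1, -5, 1, -7/15, 1, -109/105, …
ICs: h(0) = -7, h′(0) = 1, h′′(0) = 22.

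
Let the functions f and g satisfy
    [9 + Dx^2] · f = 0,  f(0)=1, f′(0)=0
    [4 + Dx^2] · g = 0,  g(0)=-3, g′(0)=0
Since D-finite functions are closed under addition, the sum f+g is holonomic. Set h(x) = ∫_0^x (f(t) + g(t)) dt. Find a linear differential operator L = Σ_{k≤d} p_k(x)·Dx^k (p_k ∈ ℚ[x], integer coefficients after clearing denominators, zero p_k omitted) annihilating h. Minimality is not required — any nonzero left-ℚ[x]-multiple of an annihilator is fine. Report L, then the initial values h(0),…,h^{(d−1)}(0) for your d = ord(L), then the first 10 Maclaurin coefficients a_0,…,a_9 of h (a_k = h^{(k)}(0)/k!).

f: a_k = 1, 0, -9/2, 0, 27/8, 0, -81/80, 0, 729/4480, 0, …
g: a_k = -3, 0, 6, 0, -2, 0, 4/15, 0, -2/105, 0, …
Weyl lclm of L_f,L_g ⇒ L₀ (ord ≤ 4).
∫: right-multiply L₀ by Dx.
L = 36·Dx + 13·Dx^3 + Dx^5  (order 5).
h: a_k = 0, -2, 0, 1/2, 0, 11/40, 0, -179/1680, 0, 1931/120960, …
ICs: h(0) = 0, h′(0) = -2, h′′(0) = 0, h′′′(0) = 3, h′′′′(0) = 0.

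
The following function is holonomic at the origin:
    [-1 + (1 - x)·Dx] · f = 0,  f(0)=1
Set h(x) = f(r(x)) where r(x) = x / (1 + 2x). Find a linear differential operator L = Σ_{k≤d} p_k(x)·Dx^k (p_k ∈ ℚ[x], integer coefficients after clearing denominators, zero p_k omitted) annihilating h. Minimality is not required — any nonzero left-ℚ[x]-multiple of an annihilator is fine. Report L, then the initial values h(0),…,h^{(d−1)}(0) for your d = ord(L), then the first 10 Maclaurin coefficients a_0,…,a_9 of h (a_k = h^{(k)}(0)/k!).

f: a_k = 1, 1, 1, 1, 1, 1, 1, 1, 1, 1, …
L₀ from L_f via x↦r, Dx↦r'^{-1}Dx.
L = -1 + (1 + 3·x + 2·x^2)·Dx  (order 1).
h: a_k = 1, 1, -1, 1, -1, 1, -1, 1, -1, 1, …
ICs: h(0) = 1.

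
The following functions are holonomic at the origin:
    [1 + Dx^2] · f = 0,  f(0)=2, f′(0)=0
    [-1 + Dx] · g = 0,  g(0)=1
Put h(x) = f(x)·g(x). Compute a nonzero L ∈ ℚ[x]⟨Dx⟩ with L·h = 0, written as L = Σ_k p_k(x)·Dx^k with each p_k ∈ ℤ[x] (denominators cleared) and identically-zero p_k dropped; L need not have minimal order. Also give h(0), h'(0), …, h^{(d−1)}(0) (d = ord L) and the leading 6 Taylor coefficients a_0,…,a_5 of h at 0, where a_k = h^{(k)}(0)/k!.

f: a_k = 2, 0, -1, 0, 1/12, 0, …
g: a_k = 1, 1, 1/2, 1/6, 1/24, 1/120, …
Product ⇒ symmetric product L₀, ord ≤ 2.
L = 2 - 2·Dx + Dx^2  (order 2).
h: a_k = 2, 2, 0, -2/3, -1/3, -1/15, …
ICs: h(0) = 2, h′(0) = 2.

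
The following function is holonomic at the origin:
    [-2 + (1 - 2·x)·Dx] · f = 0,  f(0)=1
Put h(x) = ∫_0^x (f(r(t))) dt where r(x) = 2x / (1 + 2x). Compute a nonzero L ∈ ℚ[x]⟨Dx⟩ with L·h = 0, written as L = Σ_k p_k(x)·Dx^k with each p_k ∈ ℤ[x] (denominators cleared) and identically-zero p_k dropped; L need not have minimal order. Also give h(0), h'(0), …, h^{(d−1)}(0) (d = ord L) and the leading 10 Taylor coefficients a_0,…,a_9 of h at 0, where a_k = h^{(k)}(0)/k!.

f: a_k = 1, 2, 4, 8, 16, 32, 64, 128, 256, 512, …
L₀ from L_f via x↦r, Dx↦r'^{-1}Dx.
h=∫h₀ ⇒ L = L₀·Dx.
L = 4·Dx + (-1 + 4·x^2)·Dx^2  (order 2).
h: a_k = 0, 1, 2, 8/3, 4, 32/5, 32/3, 128/7, 32, 512/9, …
ICs: h(0) = 0, h′(0) = 1.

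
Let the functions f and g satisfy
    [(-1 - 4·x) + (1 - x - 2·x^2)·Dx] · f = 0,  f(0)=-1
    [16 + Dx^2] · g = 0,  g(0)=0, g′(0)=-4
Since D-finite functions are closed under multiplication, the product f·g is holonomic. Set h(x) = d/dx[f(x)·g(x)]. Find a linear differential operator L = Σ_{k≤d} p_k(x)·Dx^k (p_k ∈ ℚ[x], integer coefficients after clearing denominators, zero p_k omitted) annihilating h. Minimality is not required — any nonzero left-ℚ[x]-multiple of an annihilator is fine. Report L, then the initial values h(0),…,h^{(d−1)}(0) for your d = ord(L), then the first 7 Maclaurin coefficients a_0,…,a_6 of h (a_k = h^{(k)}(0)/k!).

f: a_k = -1, -1, -3, -5, -11, -21, -43, …
g: a_k = 0, -4, 0, 32/3, 0, -128/15, 0, …
Product ⇒ symmetric product L₀, ord ≤ 2.
h₀' ⇒ L via d/dx closure of L₀.
L = (4 - 128·x - 192·x^2 + 256·x^3 + 256·x^4) + (-5 - 12·x + 48·x^2 + 64·x^3)·Dx + (3 - 7·x - 10·x^2 + 16·x^3 + 16·x^4)·Dx^2  (order 2).
h: a_k = 4, 8, 4, 112/3, 308/3, 1176/5, 4852/9, …
ICs: h(0) = 4, h′(0) = 8.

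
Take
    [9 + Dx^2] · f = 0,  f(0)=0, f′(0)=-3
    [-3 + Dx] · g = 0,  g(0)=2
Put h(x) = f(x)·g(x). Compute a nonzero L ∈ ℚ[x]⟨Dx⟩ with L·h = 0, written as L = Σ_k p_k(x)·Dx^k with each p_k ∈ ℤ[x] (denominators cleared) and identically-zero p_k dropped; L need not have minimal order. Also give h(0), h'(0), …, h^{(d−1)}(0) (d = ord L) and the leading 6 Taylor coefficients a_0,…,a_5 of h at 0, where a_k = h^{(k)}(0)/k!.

L = 18 - 6·Dx + Dx^2  (order 2).
h: a_k = 0, -6, -18, -18, 0, 81/5, …
ICs: h(0) = 0, h′(0) = -6.

f: a_k = 0, -3, 0, 9/2, 0, -81/40, …
g: a_k = 2, 6, 9, 9, 27/4, 81/20, …
h₀=f·g: eliminate ⇒ L₀, order ≤ 2·1.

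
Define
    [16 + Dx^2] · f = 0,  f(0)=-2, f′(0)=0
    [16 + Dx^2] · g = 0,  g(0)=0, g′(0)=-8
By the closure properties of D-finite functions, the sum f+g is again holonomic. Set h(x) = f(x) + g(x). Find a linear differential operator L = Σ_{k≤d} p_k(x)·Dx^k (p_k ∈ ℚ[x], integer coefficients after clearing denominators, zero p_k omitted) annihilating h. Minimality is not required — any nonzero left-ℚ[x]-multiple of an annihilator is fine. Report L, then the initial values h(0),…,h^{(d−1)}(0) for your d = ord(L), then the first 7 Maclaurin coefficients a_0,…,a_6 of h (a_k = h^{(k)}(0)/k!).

L = 16 + Dx^2  (order 2).
h: a_k = -2, -8, 16, 64/3, -64/3, -256/15, 512/45, …
ICs: h(0) = -2, h′(0) = -8.

f: a_k = -2, 0, 16, 0, -64/3, 0, 512/45, …
g: a_k = 0, -8, 0, 64/3, 0, -256/15, 0, …
h₀=f+g: left-lcm gives L₀, ord ≤ 4.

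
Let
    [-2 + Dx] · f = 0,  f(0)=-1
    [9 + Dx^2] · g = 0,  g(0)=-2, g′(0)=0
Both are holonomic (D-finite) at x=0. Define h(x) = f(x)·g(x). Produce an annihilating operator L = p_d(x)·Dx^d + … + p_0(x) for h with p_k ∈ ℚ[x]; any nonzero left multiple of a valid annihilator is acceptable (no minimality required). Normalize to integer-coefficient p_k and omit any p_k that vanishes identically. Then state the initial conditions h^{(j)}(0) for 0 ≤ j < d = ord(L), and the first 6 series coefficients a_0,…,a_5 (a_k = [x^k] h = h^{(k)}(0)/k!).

f: a_k = -1, -2, -2, -4/3, -2/3, -4/15, …
g: a_k = -2, 0, 9, 0, -27/4, 0, …
L₀ := L_f ⊗_s L_g (sym. prod.), ord ≤ 2.
L = 13 - 4·Dx + Dx^2  (order 2).
h: a_k = 2, 4, -5, -46/3, -119/12, 61/30, …
ICs: h(0) = 2, h′(0) = 4.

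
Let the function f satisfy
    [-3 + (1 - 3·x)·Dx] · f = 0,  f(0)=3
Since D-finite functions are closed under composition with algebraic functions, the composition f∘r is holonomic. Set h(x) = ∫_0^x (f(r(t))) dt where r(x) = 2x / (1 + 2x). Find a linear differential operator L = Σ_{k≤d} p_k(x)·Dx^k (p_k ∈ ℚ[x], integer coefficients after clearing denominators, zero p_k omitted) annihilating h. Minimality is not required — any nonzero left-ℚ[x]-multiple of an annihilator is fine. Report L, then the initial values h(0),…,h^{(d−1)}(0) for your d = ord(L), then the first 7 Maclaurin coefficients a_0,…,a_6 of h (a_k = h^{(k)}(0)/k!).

L = 6·Dx + (-1 + 2·x + 8·x^2)·Dx^2  (order 2).
h: a_k = 0, 3, 9, 24, 72, 1152/5, 768, …
ICs: h(0) = 0, h′(0) = 3.

f: a_k = 3, 9, 27, 81, 243, 729, 2187, …
h₀=f(r): pull back L_f along r ⇒ L₀.
Integrate: L := L₀·Dx.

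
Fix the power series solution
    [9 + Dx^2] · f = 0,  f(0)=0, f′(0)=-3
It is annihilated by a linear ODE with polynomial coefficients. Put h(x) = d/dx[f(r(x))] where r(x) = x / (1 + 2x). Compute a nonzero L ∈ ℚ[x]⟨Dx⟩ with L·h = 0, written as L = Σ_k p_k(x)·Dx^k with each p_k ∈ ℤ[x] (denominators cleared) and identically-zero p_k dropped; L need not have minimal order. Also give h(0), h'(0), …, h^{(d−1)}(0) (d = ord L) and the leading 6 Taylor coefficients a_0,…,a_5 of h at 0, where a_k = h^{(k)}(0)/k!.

f: a_k = 0, -3, 0, 9/2, 0, -81/40, …
Change of var in L_f (x↦r) gives L₀.
h₀' ⇒ L via d/dx closure of L₀.
L = (33 + 96·x + 96·x^2) + (12 + 72·x + 144·x^2 + 96·x^3)·Dx + (1 + 8·x + 24·x^2 + 32·x^3 + 16·x^4)·Dx^2  (order 2).
h: a_k = -3, 12, -45/2, -12, 2319/8, -2925/2, …
ICs: h(0) = -3, h′(0) = 12.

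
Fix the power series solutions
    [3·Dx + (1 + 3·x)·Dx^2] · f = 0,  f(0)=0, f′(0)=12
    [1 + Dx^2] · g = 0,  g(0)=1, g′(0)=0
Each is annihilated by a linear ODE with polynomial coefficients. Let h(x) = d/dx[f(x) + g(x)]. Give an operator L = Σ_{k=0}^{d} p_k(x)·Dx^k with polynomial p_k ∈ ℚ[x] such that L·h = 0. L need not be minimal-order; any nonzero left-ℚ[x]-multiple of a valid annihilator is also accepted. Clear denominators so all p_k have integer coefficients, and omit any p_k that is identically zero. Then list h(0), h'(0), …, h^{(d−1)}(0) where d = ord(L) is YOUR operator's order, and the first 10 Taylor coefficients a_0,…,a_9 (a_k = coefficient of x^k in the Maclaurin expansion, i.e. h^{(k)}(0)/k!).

L = (165 + 18·x + 27·x^2) + (19 + 63·x + 27·x^2 + 27·x^3)·Dx + (165 + 18·x + 27·x^2)·Dx^2 + (19 + 63·x + 27·x^2 + 27·x^3)·Dx^3  (order 3).
h: a_k = 12, -37, 108, -1943/6, 972, -349921/120, 8748, -132269759/5040, 78732, -85710804481/362880, …
ICs: h(0) = 12, h′(0) = -37, h′′(0) = 216.

f: a_k = 0, 12, -18, 36, -81, 972/5, -486, 8748/7, -6561/2, 8748, …
g: a_k = 1, 0, -1/2, 0, 1/24, 0, -1/720, 0, 1/40320, 0, …
Sum ⇒ L₀ = lclm(L_f,L_g) in ℚ(x)⟨Dx⟩.
Derive L from L₀ (diff closure).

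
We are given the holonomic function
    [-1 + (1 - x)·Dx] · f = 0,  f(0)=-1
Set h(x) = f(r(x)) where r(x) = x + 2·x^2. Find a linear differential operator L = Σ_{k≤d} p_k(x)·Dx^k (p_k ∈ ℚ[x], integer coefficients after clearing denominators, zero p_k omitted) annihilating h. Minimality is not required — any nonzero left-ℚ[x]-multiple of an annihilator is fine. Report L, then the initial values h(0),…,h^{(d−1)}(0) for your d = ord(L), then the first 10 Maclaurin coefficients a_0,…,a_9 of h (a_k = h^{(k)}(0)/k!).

L = (1 + 4·x) + (-1 + x + 2·x^2)·Dx  (order 1).
h: a_k = -1, -1, -3, -5, -11, -21, -43, -85, -171, -341, …
ICs: h(0) = -1.

f: a_k = -1, -1, -1, -1, -1, -1, -1, -1, -1, -1, …
h₀=f(r): pull back L_f along r ⇒ L₀.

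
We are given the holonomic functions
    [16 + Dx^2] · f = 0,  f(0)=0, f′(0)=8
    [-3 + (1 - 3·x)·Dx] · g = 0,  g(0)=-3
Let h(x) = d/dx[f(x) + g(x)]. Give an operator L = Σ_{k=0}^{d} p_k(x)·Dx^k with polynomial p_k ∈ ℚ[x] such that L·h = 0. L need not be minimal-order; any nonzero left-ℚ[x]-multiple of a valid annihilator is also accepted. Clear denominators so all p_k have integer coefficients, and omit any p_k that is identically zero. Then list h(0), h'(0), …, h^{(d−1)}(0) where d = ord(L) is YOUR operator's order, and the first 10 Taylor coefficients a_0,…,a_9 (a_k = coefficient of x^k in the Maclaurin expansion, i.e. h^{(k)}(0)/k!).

L = (5952 - 4608·x + 6912·x^2) + (-560 + 2448·x - 3456·x^2 + 3456·x^3)·Dx + (372 - 288·x + 432·x^2)·Dx^2 + (-35 + 153·x - 216·x^2 + 216·x^3)·Dx^3  (order 3).
h: a_k = -1, -54, -307, -972, -10679/3, -13122, -2068763/45, -157464, -167399819/315, -1771470, …
ICs: h(0) = -1, h′(0) = -54, h′′(0) = -614.

f: a_k = 0, 8, 0, -64/3, 0, 256/15, 0, -2048/315, 0, 4096/2835, …
g: a_k = -3, -9, -27, -81, -243, -729, -2187, -6561, -19683, -59049, …
Weyl lclm of L_f,L_g ⇒ L₀ (ord ≤ 3).
h=h₀': d/dx-closure on L₀ ⇒ L.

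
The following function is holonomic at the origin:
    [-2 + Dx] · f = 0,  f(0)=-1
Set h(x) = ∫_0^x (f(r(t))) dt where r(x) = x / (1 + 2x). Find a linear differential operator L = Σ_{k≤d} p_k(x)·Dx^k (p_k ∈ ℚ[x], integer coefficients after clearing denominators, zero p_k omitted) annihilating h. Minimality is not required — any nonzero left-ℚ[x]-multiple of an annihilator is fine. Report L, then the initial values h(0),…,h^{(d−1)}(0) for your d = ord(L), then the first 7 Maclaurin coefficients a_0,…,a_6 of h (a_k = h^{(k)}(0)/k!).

L = -2·Dx + (1 + 4·x + 4·x^2)·Dx^2  (order 2).
h: a_k = 0, -1, -1, 2/3, -1/3, -2/15, 38/45, …
ICs: h(0) = 0, h′(0) = -1.

f: a_k = -1, -2, -2, -4/3, -2/3, -4/15, -4/45, …
L₀ from L_f via x↦r, Dx↦r'^{-1}Dx.
Integrate: L := L₀·Dx.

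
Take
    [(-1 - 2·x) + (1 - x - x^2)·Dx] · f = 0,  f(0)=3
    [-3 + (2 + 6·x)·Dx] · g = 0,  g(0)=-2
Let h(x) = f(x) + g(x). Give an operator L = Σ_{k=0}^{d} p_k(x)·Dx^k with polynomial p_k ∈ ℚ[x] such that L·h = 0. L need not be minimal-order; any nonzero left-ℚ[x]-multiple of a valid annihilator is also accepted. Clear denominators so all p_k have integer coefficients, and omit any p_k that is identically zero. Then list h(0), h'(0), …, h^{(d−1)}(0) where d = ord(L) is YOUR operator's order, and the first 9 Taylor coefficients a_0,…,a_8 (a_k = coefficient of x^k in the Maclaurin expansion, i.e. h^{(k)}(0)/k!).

f: a_k = 3, 3, 6, 9, 15, 24, 39, 63, 102, …
g: a_k = -2, -3, 9/4, -27/8, 405/64, -1701/128, 15309/512, -72171/1024, 2814669/16384, …
Sum ⇒ L₀ = lclm(L_f,L_g) in ℚ(x)⟨Dx⟩.
L = (-33 - 117·x - 117·x^2 - 90·x^3) + (25 + 102·x + 303·x^2 + 378·x^3 + 225·x^4)·Dx + (2 - 22·x - 90·x^2 + 38·x^3 + 198·x^4 + 90·x^5)·Dx^2  (order 2).
h: a_k = 1, 0, 33/4, 45/8, 1365/64, 1371/128, 35277/512, -7659/1024, 4485837/16384, …
ICs: h(0) = 1, h′(0) = 0.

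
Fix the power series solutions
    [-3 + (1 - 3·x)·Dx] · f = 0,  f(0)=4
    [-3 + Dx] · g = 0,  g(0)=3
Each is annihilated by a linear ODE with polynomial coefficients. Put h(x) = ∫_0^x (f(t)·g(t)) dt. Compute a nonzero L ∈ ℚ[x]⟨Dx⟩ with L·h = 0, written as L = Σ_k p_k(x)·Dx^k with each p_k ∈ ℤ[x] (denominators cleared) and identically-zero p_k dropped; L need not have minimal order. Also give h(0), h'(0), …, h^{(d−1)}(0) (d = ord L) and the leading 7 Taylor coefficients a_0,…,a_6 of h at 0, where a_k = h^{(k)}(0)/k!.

L = (6 - 9·x)·Dx + (-1 + 3·x)·Dx^2  (order 2).
h: a_k = 0, 12, 36, 90, 216, 1053/2, 13203/10, …
ICs: h(0) = 0, h′(0) = 12.

f: a_k = 4, 12, 36, 108, 324, 972, 2916, …
g: a_k = 3, 9, 27/2, 27/2, 81/8, 243/40, 243/80, …
Product ⇒ symmetric product L₀, ord ≤ 1.
∫: right-multiply L₀ by Dx.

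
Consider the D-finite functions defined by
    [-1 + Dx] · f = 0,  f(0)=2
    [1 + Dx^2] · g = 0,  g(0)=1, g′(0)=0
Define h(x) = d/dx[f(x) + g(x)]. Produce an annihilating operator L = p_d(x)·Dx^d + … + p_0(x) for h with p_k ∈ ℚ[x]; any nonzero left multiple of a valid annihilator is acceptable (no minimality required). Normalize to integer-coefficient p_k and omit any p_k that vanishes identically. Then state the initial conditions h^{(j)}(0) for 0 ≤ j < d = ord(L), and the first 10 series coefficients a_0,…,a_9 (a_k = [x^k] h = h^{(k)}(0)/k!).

L = 1 - Dx + Dx^2 - Dx^3  (order 3).
h: a_k = 2, 1, 1, 1/2, 1/12, 1/120, 1/360, 1/1680, 1/20160, 1/362880, …
ICs: h(0) = 2, h′(0) = 1, h′′(0) = 2.

f: a_k = 2, 2, 1, 1/3, 1/12, 1/60, 1/360, 1/2520, 1/20160, 1/181440, …
g: a_k = 1, 0, -1/2, 0, 1/24, 0, -1/720, 0, 1/40320, 0, …
h₀=f+g: left-lcm gives L₀, ord ≤ 3.
Differentiate: ansatz ord ≤ ord L₀ ⇒ L.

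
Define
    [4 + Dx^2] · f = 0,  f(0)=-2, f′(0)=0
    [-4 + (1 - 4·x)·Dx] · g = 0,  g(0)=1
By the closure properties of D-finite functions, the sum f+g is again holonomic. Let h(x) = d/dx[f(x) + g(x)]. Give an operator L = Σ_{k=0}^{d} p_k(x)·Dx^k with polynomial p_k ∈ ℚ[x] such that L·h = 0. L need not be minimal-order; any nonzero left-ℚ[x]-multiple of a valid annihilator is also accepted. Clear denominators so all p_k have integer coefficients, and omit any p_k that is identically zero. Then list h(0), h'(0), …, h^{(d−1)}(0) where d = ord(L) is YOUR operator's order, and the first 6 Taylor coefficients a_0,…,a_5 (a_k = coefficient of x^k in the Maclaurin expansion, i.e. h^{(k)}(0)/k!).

f: a_k = -2, 0, 4, 0, -4/3, 0, …
g: a_k = 1, 4, 16, 64, 256, 1024, …
Weyl lclm of L_f,L_g ⇒ L₀ (ord ≤ 3).
Differentiate: ansatz ord ≤ ord L₀ ⇒ L.
L = (1568 - 256·x + 512·x^2) + (-100 + 432·x - 192·x^2 + 256·x^3)·Dx + (392 - 64·x + 128·x^2)·Dx^2 + (-25 + 108·x - 48·x^2 + 64·x^3)·Dx^3  (order 3).
h: a_k = 4, 40, 192, 3056/3, 5120, 368656/15, …
ICs: h(0) = 4, h′(0) = 40, h′′(0) = 384.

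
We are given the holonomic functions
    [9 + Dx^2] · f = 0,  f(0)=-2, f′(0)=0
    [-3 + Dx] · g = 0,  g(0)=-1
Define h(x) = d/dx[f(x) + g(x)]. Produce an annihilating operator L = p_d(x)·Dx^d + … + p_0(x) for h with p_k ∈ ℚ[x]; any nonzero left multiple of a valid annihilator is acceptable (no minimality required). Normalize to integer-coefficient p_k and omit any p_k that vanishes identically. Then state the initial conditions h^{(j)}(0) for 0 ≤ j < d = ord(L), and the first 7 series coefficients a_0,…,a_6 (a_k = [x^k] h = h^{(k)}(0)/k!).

f: a_k = -2, 0, 9, 0, -27/4, 0, 81/40, …
g: a_k = -1, -3, -9/2, -9/2, -27/8, -81/40, -81/80, …
Weyl lclm of L_f,L_g ⇒ L₀ (ord ≤ 3).
h₀' ⇒ L via d/dx closure of L₀.
L = 27 - 9·Dx + 3·Dx^2 - Dx^3  (order 3).
h: a_k = -3, 9, -27/2, -81/2, -81/8, 243/40, -243/80, …
ICs: h(0) = -3, h′(0) = 9, h′′(0) = -27.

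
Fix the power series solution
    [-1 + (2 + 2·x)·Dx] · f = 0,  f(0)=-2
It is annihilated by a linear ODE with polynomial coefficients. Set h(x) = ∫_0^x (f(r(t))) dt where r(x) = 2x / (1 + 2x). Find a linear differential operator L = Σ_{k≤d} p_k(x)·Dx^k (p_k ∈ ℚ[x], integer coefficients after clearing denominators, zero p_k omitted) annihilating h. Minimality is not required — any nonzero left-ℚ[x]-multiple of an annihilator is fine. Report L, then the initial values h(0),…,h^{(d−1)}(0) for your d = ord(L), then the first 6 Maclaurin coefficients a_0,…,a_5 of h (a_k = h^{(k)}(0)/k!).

f: a_k = -2, -1, 1/4, -1/8, 5/64, -7/128, …
f∘r: x↦r, Dx↦Dx/r' in L_f ⇒ L₀.
∫: right-multiply L₀ by Dx.
L = -Dx + (1 + 6·x + 8·x^2)·Dx^2  (order 2).
h: a_k = 0, -2, -1, 5/3, -13/4, 141/20, …
ICs: h(0) = 0, h′(0) = -2.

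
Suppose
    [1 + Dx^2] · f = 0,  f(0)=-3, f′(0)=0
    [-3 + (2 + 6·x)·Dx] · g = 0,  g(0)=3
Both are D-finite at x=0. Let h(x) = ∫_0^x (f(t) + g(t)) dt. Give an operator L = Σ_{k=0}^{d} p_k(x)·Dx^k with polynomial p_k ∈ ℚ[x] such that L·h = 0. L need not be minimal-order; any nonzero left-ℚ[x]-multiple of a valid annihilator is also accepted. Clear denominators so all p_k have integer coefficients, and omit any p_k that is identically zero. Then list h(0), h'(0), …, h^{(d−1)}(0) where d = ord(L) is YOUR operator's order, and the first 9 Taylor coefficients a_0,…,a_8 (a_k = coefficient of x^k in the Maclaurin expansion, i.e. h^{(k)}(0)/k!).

L = (-93 - 72·x - 108·x^2)·Dx + (-10 + 18·x + 216·x^2 + 216·x^3)·Dx^2 + (-93 - 72·x - 108·x^2)·Dx^3 + (-10 + 18·x + 216·x^2 + 216·x^3)·Dx^4  (order 4).
h: a_k = 0, 0, 9/4, -5/8, 81/64, -1231/640, 1701/512, -688841/107520, 216513/16384, …
ICs: h(0) = 0, h′(0) = 0, h′′(0) = 9/2, h′′′(0) = -15/4.

f: a_k = -3, 0, 3/2, 0, -1/8, 0, 1/240, 0, -1/13440, …
g: a_k = 3, 9/2, -27/8, 81/16, -1215/128, 5103/256, -45927/1024, 216513/2048, -8444007/32768, …
Weyl lclm of L_f,L_g ⇒ L₀ (ord ≤ 3).
∫: right-multiply L₀ by Dx.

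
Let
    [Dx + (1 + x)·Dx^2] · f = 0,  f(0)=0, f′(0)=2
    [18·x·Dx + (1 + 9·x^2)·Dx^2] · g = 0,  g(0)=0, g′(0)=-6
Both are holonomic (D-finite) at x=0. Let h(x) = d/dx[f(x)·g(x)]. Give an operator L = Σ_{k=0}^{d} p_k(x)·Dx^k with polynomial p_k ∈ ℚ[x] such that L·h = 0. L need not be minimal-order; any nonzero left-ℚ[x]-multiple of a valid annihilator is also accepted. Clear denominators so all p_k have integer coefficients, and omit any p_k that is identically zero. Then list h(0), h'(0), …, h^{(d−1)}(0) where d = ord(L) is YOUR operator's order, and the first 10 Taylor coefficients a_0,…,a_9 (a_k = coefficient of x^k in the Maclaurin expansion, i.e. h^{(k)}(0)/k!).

f: a_k = 0, 2, -1, 2/3, -1/2, 2/5, -1/3, 2/7, -1/4, 2/9, …
g: a_k = 0, -6, 0, 18, 0, -486/5, 0, 4374/7, 0, -4374, …
h₀=f·g: eliminate ⇒ L₀, order ≤ 2·2.
Derive L from L₀ (diff closure).
L = (1368 + 2700·x + 37584·x^2 + 95580·x^3 + 87480·x^4 + 37908·x^5 + 26244·x^7) + (1298 + 9180·x + 54612·x^2 + 194724·x^3 + 324000·x^4 + 271188·x^5 + 102060·x^6 + 78732·x^7 + 91854·x^8)·Dx + (76 + 2848·x + 12096·x^2 + 43992·x^3 + 117288·x^4 + 173016·x^5 + 139968·x^6 + 75816·x^7 + 78732·x^8 + 52488·x^9)·Dx^2 + (37 + 146·x + 901·x^2 + 2808·x^3 + 7362·x^4 + 15228·x^5 + 21546·x^6 + 17496·x^7 + 12393·x^8 + 13122·x^9 + 6561·x^10)·Dx^3  (order 3).
h: a_k = 0, -24, 18, 128, -75, -5544/5, 3157/5, 47616/5, -365877/70, -8784824/105, …
ICs: h(0) = 0, h′(0) = -24, h′′(0) = 36.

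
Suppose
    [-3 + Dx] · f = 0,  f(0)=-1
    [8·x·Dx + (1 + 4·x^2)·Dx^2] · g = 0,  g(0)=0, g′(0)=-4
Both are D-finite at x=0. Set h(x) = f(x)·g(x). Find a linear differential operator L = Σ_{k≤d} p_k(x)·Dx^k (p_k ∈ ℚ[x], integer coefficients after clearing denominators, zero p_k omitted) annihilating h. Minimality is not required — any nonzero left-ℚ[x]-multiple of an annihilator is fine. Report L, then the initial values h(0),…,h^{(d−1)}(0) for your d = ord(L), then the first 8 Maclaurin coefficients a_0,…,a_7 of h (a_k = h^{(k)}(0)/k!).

f: a_k = -1, -3, -9/2, -9/2, -27/8, -81/40, -81/80, -243/560, …
g: a_k = 0, -4, 0, 16/3, 0, -64/5, 0, 256/7, …
Product ⇒ symmetric product L₀, ord ≤ 2.
L = (9 - 24·x + 36·x^2) + (-6 + 8·x - 24·x^2)·Dx + (1 + 4·x^2)·Dx^2  (order 2).
h: a_k = 0, 4, 12, 38/3, 2, 23/10, 45/2, 991/140, …
ICs: h(0) = 0, h′(0) = 4.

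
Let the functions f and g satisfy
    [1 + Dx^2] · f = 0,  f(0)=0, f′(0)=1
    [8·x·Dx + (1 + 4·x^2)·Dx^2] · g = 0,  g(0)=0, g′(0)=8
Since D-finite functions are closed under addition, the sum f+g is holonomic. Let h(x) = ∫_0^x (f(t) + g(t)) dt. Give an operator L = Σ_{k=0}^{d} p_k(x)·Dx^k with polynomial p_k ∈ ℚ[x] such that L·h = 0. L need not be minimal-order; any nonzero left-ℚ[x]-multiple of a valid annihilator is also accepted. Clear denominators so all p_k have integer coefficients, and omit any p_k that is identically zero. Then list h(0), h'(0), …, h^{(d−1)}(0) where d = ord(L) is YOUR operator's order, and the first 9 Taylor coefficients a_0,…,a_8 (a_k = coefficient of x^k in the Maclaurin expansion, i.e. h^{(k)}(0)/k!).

f: a_k = 0, 1, 0, -1/6, 0, 1/120, 0, -1/5040, 0, …
g: a_k = 0, 8, 0, -32/3, 0, 128/5, 0, -512/7, 0, …
h₀=f+g: left-lcm gives L₀, ord ≤ 4.
Integrate: L := L₀·Dx.
L = (-376·x + 1600·x^3 + 128·x^5)·Dx^2 + (-7 + 76·x^2 + 432·x^4 + 64·x^6)·Dx^3 + (-376·x + 1600·x^3 + 128·x^5)·Dx^4 + (-7 + 76·x^2 + 432·x^4 + 64·x^6)·Dx^5  (order 5).
h: a_k = 0, 0, 9/2, 0, -65/24, 0, 3073/720, 0, -52663/5760, …
ICs: h(0) = 0, h′(0) = 0, h′′(0) = 9, h′′′(0) = 0, h′′′′(0) = -65.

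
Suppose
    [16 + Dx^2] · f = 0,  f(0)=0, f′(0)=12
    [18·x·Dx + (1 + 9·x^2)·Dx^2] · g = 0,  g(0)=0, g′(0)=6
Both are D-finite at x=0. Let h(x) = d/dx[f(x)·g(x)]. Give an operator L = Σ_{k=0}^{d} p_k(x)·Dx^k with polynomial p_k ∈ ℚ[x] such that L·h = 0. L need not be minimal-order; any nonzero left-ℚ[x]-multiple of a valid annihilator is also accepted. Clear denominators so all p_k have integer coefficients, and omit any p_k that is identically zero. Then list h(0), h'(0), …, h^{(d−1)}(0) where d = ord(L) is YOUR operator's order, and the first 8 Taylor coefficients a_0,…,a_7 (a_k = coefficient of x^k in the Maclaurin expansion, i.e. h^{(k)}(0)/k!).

L = (524992 + 14103936·x^2 + 183342528·x^4 + 608394240·x^6 + 1431032832·x^8 + 3627970560·x^10 + 8707129344·x^12) + (314208·x + 11036736·x^3 + 108591840·x^5 + 419904000·x^7 + 1209323520·x^9 + 2176782336·x^11)·Dx + (38012 + 1098792·x^2 + 14837580·x^4 + 64186992·x^6 + 209112192·x^8 + 589545216·x^10 + 1088391168·x^12)·Dx^2 + (19638·x + 689796·x^3 + 6786990·x^5 + 26244000·x^7 + 75582720·x^9 + 136048896·x^11)·Dx^3 + (325 + 13581·x^2 + 211167·x^4 + 1635147·x^6 + 7479540·x^8 + 22674816·x^10 + 34012224·x^12)·Dx^4  (order 4).
h: a_k = 0, 144, 0, -1632, 0, 11376, 0, -89024, …
ICs: h(0) = 0, h′(0) = 144, h′′(0) = 0, h′′′(0) = -9792.

f: a_k = 0, 12, 0, -32, 0, 128/5, 0, -1024/105, …
g: a_k = 0, 6, 0, -18, 0, 486/5, 0, -4374/7, …
Sym-product of L_f,L_g gives L₀ (≤ ord 4).
Derive L from L₀ (diff closure).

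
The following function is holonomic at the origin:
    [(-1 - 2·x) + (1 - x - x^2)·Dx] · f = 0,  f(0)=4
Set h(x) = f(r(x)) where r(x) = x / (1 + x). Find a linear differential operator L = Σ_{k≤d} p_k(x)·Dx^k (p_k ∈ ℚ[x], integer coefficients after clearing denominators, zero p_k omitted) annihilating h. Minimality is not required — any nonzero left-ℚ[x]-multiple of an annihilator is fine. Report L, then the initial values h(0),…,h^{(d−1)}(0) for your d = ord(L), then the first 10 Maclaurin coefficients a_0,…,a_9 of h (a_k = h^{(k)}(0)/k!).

f: a_k = 4, 4, 8, 12, 20, 32, 52, 84, 136, 220, …
L₀ from L_f via x↦r, Dx↦r'^{-1}Dx.
L = (1 + 3·x) + (-1 - 2·x + x^3)·Dx  (order 1).
h: a_k = 4, 4, 4, 0, 4, -4, 8, -12, 20, -32, …
ICs: h(0) = 4.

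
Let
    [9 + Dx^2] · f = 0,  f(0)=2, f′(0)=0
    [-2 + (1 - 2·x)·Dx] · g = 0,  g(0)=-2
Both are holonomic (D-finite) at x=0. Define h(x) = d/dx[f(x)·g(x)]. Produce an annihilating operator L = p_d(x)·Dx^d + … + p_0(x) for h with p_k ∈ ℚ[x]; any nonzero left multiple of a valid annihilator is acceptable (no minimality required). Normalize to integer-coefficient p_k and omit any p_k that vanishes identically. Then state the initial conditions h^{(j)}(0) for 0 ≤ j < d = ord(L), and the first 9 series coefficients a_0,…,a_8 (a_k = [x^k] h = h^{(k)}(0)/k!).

f: a_k = 2, 0, -9, 0, 27/4, 0, -81/40, 0, 729/2240, …
g: a_k = -2, -4, -8, -16, -32, -64, -128, -256, -512, …
h₀=f·g: eliminate ⇒ L₀, order ≤ 2·1.
Differentiate: ansatz ord ≤ ord L₀ ⇒ L.
L = (1 - 36·x + 36·x^2) + (-4 + 8·x)·Dx + (1 - 4·x + 4·x^2)·Dx^2  (order 2).
h: a_k = -8, 4, 12, -22, -55, -1077/10, -2513/10, -16229/28, -146061/112, …
ICs: h(0) = -8, h′(0) = 4.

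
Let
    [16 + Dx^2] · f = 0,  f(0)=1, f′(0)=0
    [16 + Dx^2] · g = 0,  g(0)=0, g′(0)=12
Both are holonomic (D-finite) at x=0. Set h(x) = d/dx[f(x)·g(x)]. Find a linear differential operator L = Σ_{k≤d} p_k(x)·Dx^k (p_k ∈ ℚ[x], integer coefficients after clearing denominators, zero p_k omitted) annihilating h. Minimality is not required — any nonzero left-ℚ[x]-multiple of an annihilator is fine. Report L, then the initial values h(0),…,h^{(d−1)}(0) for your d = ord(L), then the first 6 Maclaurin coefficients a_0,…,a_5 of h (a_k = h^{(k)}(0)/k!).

f: a_k = 1, 0, -8, 0, 32/3, 0, …
g: a_k = 0, 12, 0, -32, 0, 128/5, …
Product ⇒ symmetric product L₀, ord ≤ 4.
h₀' ⇒ L via d/dx closure of L₀.
L = 64 + Dx^2  (order 2).
h: a_k = 12, 0, -384, 0, 2048, 0, …
ICs: h(0) = 12, h′(0) = 0.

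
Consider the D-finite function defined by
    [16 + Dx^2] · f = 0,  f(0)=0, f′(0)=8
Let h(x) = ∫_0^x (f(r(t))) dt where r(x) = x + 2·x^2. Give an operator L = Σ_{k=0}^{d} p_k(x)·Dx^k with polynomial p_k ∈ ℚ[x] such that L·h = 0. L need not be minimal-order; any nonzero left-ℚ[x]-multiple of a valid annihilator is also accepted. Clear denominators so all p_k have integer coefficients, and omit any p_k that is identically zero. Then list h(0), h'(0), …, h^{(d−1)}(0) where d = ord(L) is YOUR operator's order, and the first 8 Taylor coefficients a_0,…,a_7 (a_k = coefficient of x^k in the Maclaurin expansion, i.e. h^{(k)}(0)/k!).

f: a_k = 0, 8, 0, -64/3, 0, 256/15, 0, -2048/315, …
Substitute x→r, Dx→(1/r')Dx; clear ⇒ L₀.
h=∫h₀ ⇒ L = L₀·Dx.
L = (16 + 192·x + 768·x^2 + 1024·x^3)·Dx - 4·Dx^2 + (1 + 4·x)·Dx^3  (order 3).
h: a_k = 0, 0, 4, 16/3, -16/3, -128/5, -1792/45, 0, …
ICs: h(0) = 0, h′(0) = 0, h′′(0) = 8.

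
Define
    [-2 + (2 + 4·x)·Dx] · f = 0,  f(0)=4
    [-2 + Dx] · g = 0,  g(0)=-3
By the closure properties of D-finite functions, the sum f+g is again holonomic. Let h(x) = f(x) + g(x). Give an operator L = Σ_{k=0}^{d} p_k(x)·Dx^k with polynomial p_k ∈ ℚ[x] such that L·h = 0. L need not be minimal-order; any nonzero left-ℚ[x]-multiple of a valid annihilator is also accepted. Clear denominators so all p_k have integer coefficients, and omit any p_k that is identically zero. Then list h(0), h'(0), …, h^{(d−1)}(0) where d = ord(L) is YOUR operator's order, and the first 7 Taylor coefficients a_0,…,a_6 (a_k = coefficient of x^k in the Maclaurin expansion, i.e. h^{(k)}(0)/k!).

f: a_k = 4, 4, -2, 2, -5/2, 7/2, -21/4, …
g: a_k = -3, -6, -6, -4, -2, -4/5, -4/15, …
L₀ := lclm(L_f,L_g); ord L₀ ≤ 1+1.
L = (6 + 8·x) + (-5 - 16·x - 16·x^2)·Dx + (1 + 6·x + 8·x^2)·Dx^2  (order 2).
h: a_k = 1, -2, -8, -2, -9/2, 27/10, -331/60, …
ICs: h(0) = 1, h′(0) = -2.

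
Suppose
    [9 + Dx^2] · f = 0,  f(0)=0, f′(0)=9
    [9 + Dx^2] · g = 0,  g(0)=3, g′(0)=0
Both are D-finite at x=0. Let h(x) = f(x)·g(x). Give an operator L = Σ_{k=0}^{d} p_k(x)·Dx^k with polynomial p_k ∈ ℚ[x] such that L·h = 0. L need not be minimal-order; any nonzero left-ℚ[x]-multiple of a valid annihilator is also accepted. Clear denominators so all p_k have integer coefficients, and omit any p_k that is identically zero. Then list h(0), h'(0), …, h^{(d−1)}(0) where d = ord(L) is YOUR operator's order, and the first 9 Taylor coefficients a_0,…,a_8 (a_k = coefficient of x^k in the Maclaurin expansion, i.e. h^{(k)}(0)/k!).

L = 36·Dx + Dx^3  (order 3).
h: a_k = 0, 27, 0, -162, 0, 1458/5, 0, -8748/35, 0, …
ICs: h(0) = 0, h′(0) = 27, h′′(0) = 0.

f: a_k = 0, 9, 0, -27/2, 0, 243/40, 0, -729/560, 0, …
g: a_k = 3, 0, -27/2, 0, 81/8, 0, -243/80, 0, 2187/4480, …
h₀=f·g: eliminate ⇒ L₀, order ≤ 2·2.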